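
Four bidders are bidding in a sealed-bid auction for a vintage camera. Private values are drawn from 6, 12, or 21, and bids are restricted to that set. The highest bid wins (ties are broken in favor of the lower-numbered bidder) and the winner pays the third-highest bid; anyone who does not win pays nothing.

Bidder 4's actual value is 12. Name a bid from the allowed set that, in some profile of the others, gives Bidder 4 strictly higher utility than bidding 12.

Suppose Bidder 1 bids 6, Bidder 2 bids 6 and Bidder 3 bids 12.
Bid 12: loses, pays 0, utility 0.
Bid 21: wins, pays 6, utility 12 - 6 = 6.
So bidding 21 beats truth here (6 > 0).

21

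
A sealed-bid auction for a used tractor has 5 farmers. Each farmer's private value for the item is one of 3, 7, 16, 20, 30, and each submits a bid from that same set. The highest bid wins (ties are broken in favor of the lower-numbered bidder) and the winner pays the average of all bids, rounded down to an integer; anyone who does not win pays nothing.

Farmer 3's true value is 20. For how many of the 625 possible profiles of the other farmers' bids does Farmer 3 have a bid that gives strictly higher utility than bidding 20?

217

Others bid (3, 3, 3, 3): truth gives 14; bid 7 gives 17 > 14. Violating.
Others bid (3, 3, 3, 7): truth gives 13; bid 7 gives 16 > 13. Violating.
Others bid (3, 3, 3, 16): truth gives 11; bid 16 gives 12 > 11. Violating.
Others bid (3, 3, 3, 30): truth gives 0; bid 30 gives 7 > 0. Violating.
Others bid (3, 3, 3, 20): truth gives 11; no alternative beats it.
Others bid (3, 3, 7, 16): truth gives 11; no alternative beats it.
(Checking all 625 profiles: 217 have a profitable deviation, 408 do not.)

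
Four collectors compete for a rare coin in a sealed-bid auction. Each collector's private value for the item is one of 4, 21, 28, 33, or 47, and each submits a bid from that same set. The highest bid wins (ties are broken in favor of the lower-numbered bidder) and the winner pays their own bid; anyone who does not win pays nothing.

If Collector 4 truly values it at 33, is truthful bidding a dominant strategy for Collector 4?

No

Consider the case where Collector 1 bids 4, Collector 2 bids 4 and Collector 3 bids 4.
Truthful bid 33: wins, pays 33, utility 33 - 33 = 0.
Bid 21 instead: wins, pays 21, utility 33 - 21 = 12.
Since 12 > 0, bidding 21 is strictly better here, so truthful bidding is not dominant.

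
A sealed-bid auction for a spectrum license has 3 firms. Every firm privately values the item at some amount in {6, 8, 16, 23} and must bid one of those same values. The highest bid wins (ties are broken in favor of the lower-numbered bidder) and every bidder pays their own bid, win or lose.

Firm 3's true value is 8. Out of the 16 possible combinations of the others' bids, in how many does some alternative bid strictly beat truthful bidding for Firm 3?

Others bid (6, 8): truth gives -8; bid 6 gives -6 > -8. Violating.
Others bid (6, 16): truth gives -8; bid 6 gives -6 > -8. Violating.
Others bid (6, 23): truth gives -8; bid 6 gives -6 > -8. Violating.
Others bid (8, 6): truth gives -8; bid 6 gives -6 > -8. Violating.
Others bid (6, 6): truth gives 0; no alternative beats it.
(Checking all 16 profiles: 15 have a profitable deviation, 1 does not.)

15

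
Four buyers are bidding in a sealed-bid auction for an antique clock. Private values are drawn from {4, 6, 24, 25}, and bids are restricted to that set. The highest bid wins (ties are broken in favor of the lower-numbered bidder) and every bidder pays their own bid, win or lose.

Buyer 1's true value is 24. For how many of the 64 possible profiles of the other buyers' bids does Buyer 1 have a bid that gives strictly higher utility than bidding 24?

45

Others bid (4, 4, 4): truth gives 0; bid 4 gives 20 > 0. Violating.
Others bid (4, 4, 6): truth gives 0; bid 6 gives 18 > 0. Violating.
Others bid (4, 4, 25): truth gives -24; bid 25 gives -1 > -24. Violating.
Others bid (4, 6, 4): truth gives 0; bid 6 gives 18 > 0. Violating.
Others bid (4, 4, 24): truth gives 0; no alternative beats it.
Others bid (4, 6, 24): truth gives 0; no alternative beats it.
(Checking all 64 profiles: 45 have a profitable deviation, 19 do not.)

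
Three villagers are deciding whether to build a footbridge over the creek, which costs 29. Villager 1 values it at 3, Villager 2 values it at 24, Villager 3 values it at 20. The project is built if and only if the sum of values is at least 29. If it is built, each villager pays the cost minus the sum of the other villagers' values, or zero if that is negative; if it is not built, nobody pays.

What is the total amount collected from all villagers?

Total value 47 ≥ cost 29, so it is built.
Villager 1: others sum to 44; max(0, 29 - 44) = 0.
Villager 2: others sum to 23; max(0, 29 - 23) = 6.
Villager 3: others sum to 27; max(0, 29 - 27) = 2.
Total collected = 0 + 6 + 2 = 8.

8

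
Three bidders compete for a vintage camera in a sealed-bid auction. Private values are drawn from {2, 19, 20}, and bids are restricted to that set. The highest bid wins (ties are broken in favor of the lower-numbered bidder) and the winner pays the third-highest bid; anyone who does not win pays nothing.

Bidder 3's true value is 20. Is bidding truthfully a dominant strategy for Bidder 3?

Yes

Check each profile of the others' bids and compare truth against every alternative bid.
Others bid (2, 19): truth gives 18, best alternative gives 0.
Others bid (19, 2): truth gives 18, best alternative gives 0.
Others bid (19, 19): truth gives 1, best alternative gives 0.
Others bid (2, 2): truth gives 18, best alternative gives 18.
Others bid (2, 20): truth gives 0, best alternative gives 0.
Others bid (19, 20): truth gives 0, best alternative gives 0.
(Remaining 3 profiles checked similarly; truth is weakly best in each.)
In every case the truthful bid is at least as good as any alternative, so it is a dominant strategy.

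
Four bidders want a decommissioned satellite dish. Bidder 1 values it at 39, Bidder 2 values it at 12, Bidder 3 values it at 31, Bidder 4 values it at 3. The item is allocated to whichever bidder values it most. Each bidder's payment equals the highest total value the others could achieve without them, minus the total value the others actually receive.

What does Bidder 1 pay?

Bidder 1 has the highest value and receives the item.
Without Bidder 1, the item would go to the next-highest value, 31, so the others could achieve 31.
With Bidder 1 present and winning, the others receive nothing, so their total is 0.
Payment = 31 - 0 = 31.

31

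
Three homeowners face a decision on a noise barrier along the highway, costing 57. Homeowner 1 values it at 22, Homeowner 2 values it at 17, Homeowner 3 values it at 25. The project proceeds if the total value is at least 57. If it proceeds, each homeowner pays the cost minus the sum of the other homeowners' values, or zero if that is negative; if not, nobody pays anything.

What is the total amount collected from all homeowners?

43

Total value 64 ≥ cost 57, so it is built.
Homeowner 1: others sum to 42; max(0, 57 - 42) = 15.
Homeowner 2: others sum to 47; max(0, 57 - 47) = 10.
Homeowner 3: others sum to 39; max(0, 57 - 39) = 18.
Total collected = 15 + 10 + 18 = 43.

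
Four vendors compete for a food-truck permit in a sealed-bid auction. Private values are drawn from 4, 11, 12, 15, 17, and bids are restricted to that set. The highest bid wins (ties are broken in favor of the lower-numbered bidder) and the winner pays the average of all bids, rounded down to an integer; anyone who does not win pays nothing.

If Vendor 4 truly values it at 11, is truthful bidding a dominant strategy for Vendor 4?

No

Consider the case where Vendor 1 bids 4, Vendor 2 bids 4 and Vendor 3 bids 11.
Truthful bid 11: loses, pays 0, utility 0.
Bid 12 instead: wins, pays 7, utility 11 - 7 = 4.
Since 4 > 0, bidding 12 is strictly better here, so truthful bidding is not dominant.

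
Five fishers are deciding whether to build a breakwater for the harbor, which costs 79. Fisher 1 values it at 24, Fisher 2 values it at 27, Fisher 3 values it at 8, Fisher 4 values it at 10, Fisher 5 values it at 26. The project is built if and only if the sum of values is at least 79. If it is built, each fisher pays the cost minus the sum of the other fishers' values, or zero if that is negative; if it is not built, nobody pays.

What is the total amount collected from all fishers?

29

Total value 95 ≥ cost 79, so it is built.
Fisher 1: others sum to 71; max(0, 79 - 71) = 8.
Fisher 2: others sum to 68; max(0, 79 - 68) = 11.
Fisher 3: others sum to 87; max(0, 79 - 87) = 0.
Fisher 4: others sum to 85; max(0, 79 - 85) = 0.
Fisher 5: others sum to 69; max(0, 79 - 69) = 10.
Total collected = 8 + 11 + 0 + 0 + 10 = 29.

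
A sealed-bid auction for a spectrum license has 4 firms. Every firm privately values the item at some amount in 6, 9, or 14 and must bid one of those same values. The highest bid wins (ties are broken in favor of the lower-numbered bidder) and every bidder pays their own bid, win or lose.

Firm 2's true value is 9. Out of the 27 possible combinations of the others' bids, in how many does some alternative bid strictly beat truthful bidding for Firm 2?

Others bid (6, 6, 14): truth gives -9; bid 14 gives -5 > -9. Violating.
Others bid (6, 9, 14): truth gives -9; bid 14 gives -5 > -9. Violating.
Others bid (6, 14, 6): truth gives -9; bid 14 gives -5 > -9. Violating.
Others bid (6, 14, 9): truth gives -9; bid 14 gives -5 > -9. Violating.
Others bid (6, 6, 6): truth gives 0; no alternative beats it.
Others bid (6, 6, 9): truth gives 0; no alternative beats it.
(Checking all 27 profiles: 23 have a profitable deviation, 4 do not.)

23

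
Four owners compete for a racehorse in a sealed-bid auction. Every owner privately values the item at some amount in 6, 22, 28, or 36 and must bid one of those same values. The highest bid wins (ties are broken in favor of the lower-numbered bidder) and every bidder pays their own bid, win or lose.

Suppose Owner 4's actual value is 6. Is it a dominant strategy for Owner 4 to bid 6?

Yes

Check each profile of the others' bids and compare truth against every alternative bid.
Others bid (6, 6, 22): truth gives -6, best alternative gives -22.
Others bid (6, 6, 28): truth gives -6, best alternative gives -22.
Others bid (6, 6, 36): truth gives -6, best alternative gives -22.
Others bid (6, 22, 6): truth gives -6, best alternative gives -22.
Others bid (6, 22, 22): truth gives -6, best alternative gives -22.
Others bid (6, 22, 28): truth gives -6, best alternative gives -22.
(Remaining 58 profiles checked similarly; truth is weakly best in each.)
In every case the truthful bid is at least as good as any alternative, so it is a dominant strategy.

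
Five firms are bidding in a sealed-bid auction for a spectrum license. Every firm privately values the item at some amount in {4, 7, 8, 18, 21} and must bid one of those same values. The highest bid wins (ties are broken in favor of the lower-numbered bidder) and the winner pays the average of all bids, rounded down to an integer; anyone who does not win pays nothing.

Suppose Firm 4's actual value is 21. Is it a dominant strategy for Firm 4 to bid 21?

Consider the case where Firm 1 bids 4, Firm 2 bids 4, Firm 3 bids 4 and Firm 5 bids 4.
Truthful bid 21: wins, pays 7, utility 21 - 7 = 14.
Bid 7 instead: wins, pays 4, utility 21 - 4 = 17.
Since 17 > 14, bidding 7 is strictly better here, so truthful bidding is not dominant.

No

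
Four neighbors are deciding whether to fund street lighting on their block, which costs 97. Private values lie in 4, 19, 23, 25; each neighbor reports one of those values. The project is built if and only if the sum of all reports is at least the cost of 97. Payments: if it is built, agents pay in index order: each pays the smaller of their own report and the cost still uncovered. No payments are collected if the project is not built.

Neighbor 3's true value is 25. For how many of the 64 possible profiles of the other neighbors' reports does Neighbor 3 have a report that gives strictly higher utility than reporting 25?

Others report (25, 25, 25): truth gives 0; report 23 gives 2 > 0. Violating.
Others report (4, 4, 4): truth gives 0; no alternative beats it.
Others report (4, 4, 19): truth gives 0; no alternative beats it.
(Checking all 64 profiles: 1 has a profitable deviation, 63 do not.)

1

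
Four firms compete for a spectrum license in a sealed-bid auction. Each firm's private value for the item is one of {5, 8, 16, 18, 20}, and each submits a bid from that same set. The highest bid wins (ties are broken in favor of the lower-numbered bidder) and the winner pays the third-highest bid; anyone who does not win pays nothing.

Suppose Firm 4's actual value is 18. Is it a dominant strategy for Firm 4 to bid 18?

No

Consider the case where Firm 1 bids 5, Firm 2 bids 5 and Firm 3 bids 18.
Truthful bid 18: loses, pays 0, utility 0.
Bid 20 instead: wins, pays 5, utility 18 - 5 = 13.
Since 13 > 0, bidding 20 is strictly better here, so truthful bidding is not dominant.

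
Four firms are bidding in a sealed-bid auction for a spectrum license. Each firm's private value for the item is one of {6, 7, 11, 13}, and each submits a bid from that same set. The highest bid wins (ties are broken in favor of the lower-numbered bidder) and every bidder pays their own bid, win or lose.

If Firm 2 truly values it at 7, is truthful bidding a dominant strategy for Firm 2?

No

Consider the case where Firm 1 bids 6, Firm 3 bids 6 and Firm 4 bids 11.
Truthful bid 7: loses but pays 7, utility -7.
Bid 6 instead: loses but pays 6, utility -6.
Since -6 > -7, bidding 6 is strictly better here, so truthful bidding is not dominant.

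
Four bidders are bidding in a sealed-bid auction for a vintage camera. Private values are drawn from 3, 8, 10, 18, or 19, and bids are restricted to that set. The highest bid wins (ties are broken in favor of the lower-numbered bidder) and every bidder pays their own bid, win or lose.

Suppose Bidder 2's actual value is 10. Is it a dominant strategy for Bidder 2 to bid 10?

No

Consider the case where Bidder 1 bids 3, Bidder 3 bids 3 and Bidder 4 bids 3.
Truthful bid 10: wins, pays 10, utility 10 - 10 = 0.
Bid 8 instead: wins, pays 8, utility 10 - 8 = 2.
Since 2 > 0, bidding 8 is strictly better here, so truthful bidding is not dominant.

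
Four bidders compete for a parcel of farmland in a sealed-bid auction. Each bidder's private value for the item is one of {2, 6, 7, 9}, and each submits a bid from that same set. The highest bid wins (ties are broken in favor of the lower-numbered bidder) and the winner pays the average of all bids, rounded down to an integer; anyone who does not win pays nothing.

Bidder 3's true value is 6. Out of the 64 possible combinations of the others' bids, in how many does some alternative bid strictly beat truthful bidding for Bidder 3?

11

Others bid (2, 2, 7): truth gives 0; bid 7 gives 2 > 0. Violating.
Others bid (2, 2, 9): truth gives 0; bid 9 gives 1 > 0. Violating.
Others bid (2, 6, 2): truth gives 0; bid 7 gives 2 > 0. Violating.
Others bid (2, 6, 6): truth gives 0; bid 7 gives 1 > 0. Violating.
Others bid (2, 2, 2): truth gives 3; no alternative beats it.
Others bid (2, 2, 6): truth gives 2; no alternative beats it.
(Checking all 64 profiles: 11 have a profitable deviation, 53 do not.)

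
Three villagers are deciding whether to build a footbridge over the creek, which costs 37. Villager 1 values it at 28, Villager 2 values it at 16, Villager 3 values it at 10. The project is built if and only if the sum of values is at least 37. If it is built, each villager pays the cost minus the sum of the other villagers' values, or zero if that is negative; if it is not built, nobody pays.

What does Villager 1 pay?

11

Total value 54 ≥ cost 37, so the project is built.
The other villagers' values sum to 26.
Cost minus that sum is 37 - 26 = 11.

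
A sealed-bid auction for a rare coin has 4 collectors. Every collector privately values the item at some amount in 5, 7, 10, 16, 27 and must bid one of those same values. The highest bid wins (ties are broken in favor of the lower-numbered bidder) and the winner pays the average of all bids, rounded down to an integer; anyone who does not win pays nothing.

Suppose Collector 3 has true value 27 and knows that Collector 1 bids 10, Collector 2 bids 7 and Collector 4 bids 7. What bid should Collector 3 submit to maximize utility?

Bid 5: loses, pays 0, utility 0.
Bid 7: loses, pays 0, utility 0.
Bid 10: loses, pays 0, utility 0.
Bid 16: wins, pays 10, utility 27 - 10 = 17.
Bid 27: wins, pays 12, utility 27 - 12 = 15.
The best choice is 16 with utility 17.

16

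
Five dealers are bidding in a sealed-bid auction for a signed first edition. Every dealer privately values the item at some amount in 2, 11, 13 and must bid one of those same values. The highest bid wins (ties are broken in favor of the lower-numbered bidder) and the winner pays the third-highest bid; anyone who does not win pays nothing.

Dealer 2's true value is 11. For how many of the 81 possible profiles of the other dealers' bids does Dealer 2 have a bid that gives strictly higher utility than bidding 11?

4

Others bid (2, 2, 2, 13): truth gives 0; bid 13 gives 9 > 0. Violating.
Others bid (2, 2, 13, 2): truth gives 0; bid 13 gives 9 > 0. Violating.
Others bid (2, 13, 2, 2): truth gives 0; bid 13 gives 9 > 0. Violating.
Others bid (11, 2, 2, 2): truth gives 0; bid 13 gives 9 > 0. Violating.
Others bid (2, 2, 2, 2): truth gives 9; no alternative beats it.
Others bid (2, 2, 2, 11): truth gives 9; no alternative beats it.
(Checking all 81 profiles: 4 have a profitable deviation, 77 do not.)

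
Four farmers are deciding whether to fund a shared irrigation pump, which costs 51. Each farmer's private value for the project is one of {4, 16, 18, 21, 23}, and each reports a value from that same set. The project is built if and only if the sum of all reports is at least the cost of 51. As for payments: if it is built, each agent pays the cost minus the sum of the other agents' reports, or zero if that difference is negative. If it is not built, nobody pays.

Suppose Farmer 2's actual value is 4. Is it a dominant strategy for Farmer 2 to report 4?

Check each profile of the others' reports and compare truth against every alternative report.
Others report (4, 16, 16): truth gives 0, best alternative gives -11.
Others report (16, 4, 16): truth gives 0, best alternative gives -11.
Others report (16, 16, 4): truth gives 0, best alternative gives -11.
Others report (4, 16, 18): truth gives 0, best alternative gives -9.
Others report (4, 18, 16): truth gives 0, best alternative gives -9.
Others report (16, 4, 18): truth gives 0, best alternative gives -9.
(Remaining 119 profiles checked similarly; truth is weakly best in each.)
In every case the truthful report is at least as good as any alternative, so it is a dominant strategy.

Yes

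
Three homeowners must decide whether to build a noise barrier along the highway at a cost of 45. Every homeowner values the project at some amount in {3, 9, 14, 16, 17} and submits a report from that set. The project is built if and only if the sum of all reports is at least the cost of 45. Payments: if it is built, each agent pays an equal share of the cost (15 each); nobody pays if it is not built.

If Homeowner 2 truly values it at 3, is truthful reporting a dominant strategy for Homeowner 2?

Yes

Check each profile of the others' reports and compare truth against every alternative report.
Others report (3, 3): truth gives 0, best alternative gives 0.
Others report (3, 9): truth gives 0, best alternative gives 0.
Others report (3, 14): truth gives 0, best alternative gives 0.
Others report (3, 16): truth gives 0, best alternative gives 0.
Others report (3, 17): truth gives 0, best alternative gives 0.
Others report (9, 3): truth gives 0, best alternative gives 0.
(Remaining 19 profiles checked similarly; truth is weakly best in each.)
In every case the truthful report is at least as good as any alternative, so it is a dominant strategy.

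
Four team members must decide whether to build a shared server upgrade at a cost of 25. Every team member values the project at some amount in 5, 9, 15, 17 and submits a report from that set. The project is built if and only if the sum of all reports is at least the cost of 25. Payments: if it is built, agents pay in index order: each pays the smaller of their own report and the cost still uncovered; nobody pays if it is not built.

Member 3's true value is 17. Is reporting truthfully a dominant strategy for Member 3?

Consider the case where Member 1 reports 5, Member 2 reports 5 and Member 4 reports 9.
Truthful report 17: project built, pays 15, utility 17 - 15 = 2.
Report 9 instead: project built, pays 9, utility 17 - 9 = 8.
Since 8 > 2, reporting 9 is strictly better here, so truthful reporting is not dominant.

No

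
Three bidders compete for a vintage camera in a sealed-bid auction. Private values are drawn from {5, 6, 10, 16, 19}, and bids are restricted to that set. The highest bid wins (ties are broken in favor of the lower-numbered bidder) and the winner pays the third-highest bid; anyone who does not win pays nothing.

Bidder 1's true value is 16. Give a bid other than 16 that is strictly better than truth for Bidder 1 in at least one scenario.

Suppose Bidder 2 bids 5 and Bidder 3 bids 19.
Bid 16: loses, pays 0, utility 0.
Bid 19: wins, pays 5, utility 16 - 5 = 11.
So bidding 19 beats truth here (11 > 0).

19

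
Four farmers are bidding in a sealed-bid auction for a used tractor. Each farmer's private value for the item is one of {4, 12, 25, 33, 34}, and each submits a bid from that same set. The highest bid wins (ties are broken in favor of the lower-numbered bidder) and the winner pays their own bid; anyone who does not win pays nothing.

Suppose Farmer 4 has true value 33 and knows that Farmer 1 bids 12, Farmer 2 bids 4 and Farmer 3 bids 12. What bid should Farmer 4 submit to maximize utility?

Bid 4: loses, pays 0, utility 0.
Bid 12: loses, pays 0, utility 0.
Bid 25: wins, pays 25, utility 33 - 25 = 8.
Bid 33: wins, pays 33, utility 33 - 33 = 0.
Bid 34: wins, pays 34, utility 33 - 34 = -1.
The best choice is 25 with utility 8.

25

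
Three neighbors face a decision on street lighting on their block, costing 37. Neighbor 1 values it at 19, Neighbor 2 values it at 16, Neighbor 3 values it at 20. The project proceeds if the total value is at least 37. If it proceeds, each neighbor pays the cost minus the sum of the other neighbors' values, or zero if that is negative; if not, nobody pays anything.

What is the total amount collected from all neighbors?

3

Total value 55 ≥ cost 37, so it is built.
Neighbor 1: others sum to 36; max(0, 37 - 36) = 1.
Neighbor 2: others sum to 39; max(0, 37 - 39) = 0.
Neighbor 3: others sum to 35; max(0, 37 - 35) = 2.
Total collected = 1 + 0 + 2 = 3.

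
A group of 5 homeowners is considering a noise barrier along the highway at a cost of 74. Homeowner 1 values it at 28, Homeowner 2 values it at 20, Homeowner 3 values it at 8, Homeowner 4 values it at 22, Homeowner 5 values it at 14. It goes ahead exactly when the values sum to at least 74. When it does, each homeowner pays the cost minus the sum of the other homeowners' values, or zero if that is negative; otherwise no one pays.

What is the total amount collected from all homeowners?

Total value 92 ≥ cost 74, so it is built.
Homeowner 1: others sum to 64; max(0, 74 - 64) = 10.
Homeowner 2: others sum to 72; max(0, 74 - 72) = 2.
Homeowner 3: others sum to 84; max(0, 74 - 84) = 0.
Homeowner 4: others sum to 70; max(0, 74 - 70) = 4.
Homeowner 5: others sum to 78; max(0, 74 - 78) = 0.
Total collected = 10 + 2 + 0 + 4 + 0 = 16.

16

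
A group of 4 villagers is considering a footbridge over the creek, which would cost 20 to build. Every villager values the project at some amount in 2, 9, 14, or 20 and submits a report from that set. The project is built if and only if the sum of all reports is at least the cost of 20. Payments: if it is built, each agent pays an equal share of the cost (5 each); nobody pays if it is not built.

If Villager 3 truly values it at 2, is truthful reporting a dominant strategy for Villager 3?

Yes

Check each profile of the others' reports and compare truth against every alternative report.
Others report (2, 2, 9): truth gives 0, best alternative gives -3.
Others report (2, 9, 2): truth gives 0, best alternative gives -3.
Others report (9, 2, 2): truth gives 0, best alternative gives -3.
Others report (2, 2, 14): truth gives -3, best alternative gives -3.
Others report (2, 2, 20): truth gives -3, best alternative gives -3.
Others report (2, 9, 9): truth gives -3, best alternative gives -3.
(Remaining 58 profiles checked similarly; truth is weakly best in each.)
In every case the truthful report is at least as good as any alternative, so it is a dominant strategy.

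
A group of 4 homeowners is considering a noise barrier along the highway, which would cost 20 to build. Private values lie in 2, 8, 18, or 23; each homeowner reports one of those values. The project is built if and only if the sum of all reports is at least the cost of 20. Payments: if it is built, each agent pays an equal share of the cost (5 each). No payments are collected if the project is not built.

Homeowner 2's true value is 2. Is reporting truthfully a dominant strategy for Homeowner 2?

Yes

Check each profile of the others' reports and compare truth against every alternative report.
Others report (2, 2, 8): truth gives 0, best alternative gives -3.
Others report (2, 8, 2): truth gives 0, best alternative gives -3.
Others report (8, 2, 2): truth gives 0, best alternative gives -3.
Others report (2, 2, 18): truth gives -3, best alternative gives -3.
Others report (2, 2, 23): truth gives -3, best alternative gives -3.
Others report (2, 8, 8): truth gives -3, best alternative gives -3.
(Remaining 58 profiles checked similarly; truth is weakly best in each.)
In every case the truthful report is at least as good as any alternative, so it is a dominant strategy.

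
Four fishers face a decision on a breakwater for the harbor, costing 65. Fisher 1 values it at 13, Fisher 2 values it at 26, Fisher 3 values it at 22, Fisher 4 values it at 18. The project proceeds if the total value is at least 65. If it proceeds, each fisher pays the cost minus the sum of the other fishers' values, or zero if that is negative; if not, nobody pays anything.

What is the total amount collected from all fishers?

24

Total value 79 ≥ cost 65, so it is built.
Fisher 1: others sum to 66; max(0, 65 - 66) = 0.
Fisher 2: others sum to 53; max(0, 65 - 53) = 12.
Fisher 3: others sum to 57; max(0, 65 - 57) = 8.
Fisher 4: others sum to 61; max(0, 65 - 61) = 4.
Total collected = 0 + 12 + 8 + 4 = 24.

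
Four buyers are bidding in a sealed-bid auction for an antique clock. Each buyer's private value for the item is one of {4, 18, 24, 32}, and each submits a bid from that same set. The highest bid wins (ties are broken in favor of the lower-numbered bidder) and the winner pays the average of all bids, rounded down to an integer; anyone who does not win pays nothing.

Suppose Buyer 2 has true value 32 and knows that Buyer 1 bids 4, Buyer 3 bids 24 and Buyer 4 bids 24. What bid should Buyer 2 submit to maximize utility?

24

Bid 4: loses, pays 0, utility 0.
Bid 18: loses, pays 0, utility 0.
Bid 24: wins, pays 19, utility 32 - 19 = 13.
Bid 32: wins, pays 21, utility 32 - 21 = 11.
The best choice is 24 with utility 13.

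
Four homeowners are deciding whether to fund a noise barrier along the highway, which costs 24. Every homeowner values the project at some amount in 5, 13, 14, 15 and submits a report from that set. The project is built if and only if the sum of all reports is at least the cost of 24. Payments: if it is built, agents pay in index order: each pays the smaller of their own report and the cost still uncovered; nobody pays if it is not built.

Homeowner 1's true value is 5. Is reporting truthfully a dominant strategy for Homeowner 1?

Check each profile of the others' reports and compare truth against every alternative report.
Others report (5, 5, 5): truth gives 0, best alternative gives -8.
Others report (5, 5, 13): truth gives 0, best alternative gives -8.
Others report (5, 5, 14): truth gives 0, best alternative gives -8.
Others report (5, 5, 15): truth gives 0, best alternative gives -8.
Others report (5, 13, 5): truth gives 0, best alternative gives -8.
Others report (5, 13, 13): truth gives 0, best alternative gives -8.
(Remaining 58 profiles checked similarly; truth is weakly best in each.)
In every case the truthful report is at least as good as any alternative, so it is a dominant strategy.

Yes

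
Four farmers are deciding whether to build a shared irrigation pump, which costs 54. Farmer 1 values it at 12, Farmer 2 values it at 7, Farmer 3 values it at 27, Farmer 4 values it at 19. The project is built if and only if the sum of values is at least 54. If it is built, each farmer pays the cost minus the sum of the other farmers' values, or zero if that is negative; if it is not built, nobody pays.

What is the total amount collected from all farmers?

25

Total value 65 ≥ cost 54, so it is built.
Farmer 1: others sum to 53; max(0, 54 - 53) = 1.
Farmer 2: others sum to 58; max(0, 54 - 58) = 0.
Farmer 3: others sum to 38; max(0, 54 - 38) = 16.
Farmer 4: others sum to 46; max(0, 54 - 46) = 8.
Total collected = 1 + 0 + 16 + 8 = 25.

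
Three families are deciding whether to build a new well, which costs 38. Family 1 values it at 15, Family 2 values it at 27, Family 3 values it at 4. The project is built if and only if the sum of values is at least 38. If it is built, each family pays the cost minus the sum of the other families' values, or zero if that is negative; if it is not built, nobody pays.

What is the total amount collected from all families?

26

Total value 46 ≥ cost 38, so it is built.
Family 1: others sum to 31; max(0, 38 - 31) = 7.
Family 2: others sum to 19; max(0, 38 - 19) = 19.
Family 3: others sum to 42; max(0, 38 - 42) = 0.
Total collected = 7 + 19 + 0 = 26.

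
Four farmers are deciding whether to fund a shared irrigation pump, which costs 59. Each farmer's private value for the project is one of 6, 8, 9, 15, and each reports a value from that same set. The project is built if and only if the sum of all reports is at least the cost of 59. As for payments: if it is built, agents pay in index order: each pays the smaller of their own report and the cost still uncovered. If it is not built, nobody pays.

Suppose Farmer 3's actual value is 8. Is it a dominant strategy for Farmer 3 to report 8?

Yes

Check each profile of the others' reports and compare truth against every alternative report.
Others report (6, 6, 6): truth gives 0, best alternative gives 0.
Others report (6, 6, 8): truth gives 0, best alternative gives 0.
Others report (6, 6, 9): truth gives 0, best alternative gives 0.
Others report (6, 6, 15): truth gives 0, best alternative gives 0.
Others report (6, 8, 6): truth gives 0, best alternative gives 0.
Others report (6, 8, 8): truth gives 0, best alternative gives 0.
(Remaining 58 profiles checked similarly; truth is weakly best in each.)
In every case the truthful report is at least as good as any alternative, so it is a dominant strategy.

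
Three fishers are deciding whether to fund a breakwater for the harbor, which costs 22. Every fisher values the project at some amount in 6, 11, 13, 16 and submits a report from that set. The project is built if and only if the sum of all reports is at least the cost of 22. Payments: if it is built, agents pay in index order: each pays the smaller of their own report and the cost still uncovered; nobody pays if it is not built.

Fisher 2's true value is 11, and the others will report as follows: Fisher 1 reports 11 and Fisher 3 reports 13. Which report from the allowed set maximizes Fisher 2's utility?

6

Report 6: project built, pays 6, utility 11 - 6 = 5.
Report 11: project built, pays 11, utility 11 - 11 = 0.
Report 13: project built, pays 11, utility 11 - 11 = 0.
Report 16: project built, pays 11, utility 11 - 11 = 0.
The best choice is 6 with utility 5.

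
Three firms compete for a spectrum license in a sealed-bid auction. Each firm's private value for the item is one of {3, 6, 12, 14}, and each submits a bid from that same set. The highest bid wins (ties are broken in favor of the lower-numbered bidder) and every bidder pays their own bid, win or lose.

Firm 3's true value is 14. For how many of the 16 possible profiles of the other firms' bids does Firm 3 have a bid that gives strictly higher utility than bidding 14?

Others bid (3, 3): truth gives 0; bid 6 gives 8 > 0. Violating.
Others bid (3, 6): truth gives 0; bid 12 gives 2 > 0. Violating.
Others bid (3, 14): truth gives -14; bid 3 gives -3 > -14. Violating.
Others bid (6, 3): truth gives 0; bid 12 gives 2 > 0. Violating.
Others bid (3, 12): truth gives 0; no alternative beats it.
Others bid (6, 12): truth gives 0; no alternative beats it.
(Checking all 16 profiles: 11 have a profitable deviation, 5 do not.)

11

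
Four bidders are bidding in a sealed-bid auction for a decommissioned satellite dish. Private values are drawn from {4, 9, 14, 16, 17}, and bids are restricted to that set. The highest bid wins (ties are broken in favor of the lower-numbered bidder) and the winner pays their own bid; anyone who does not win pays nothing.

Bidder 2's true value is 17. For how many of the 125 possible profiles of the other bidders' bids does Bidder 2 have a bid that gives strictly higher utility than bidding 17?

Others bid (4, 4, 4): truth gives 0; bid 9 gives 8 > 0. Violating.
Others bid (4, 4, 9): truth gives 0; bid 9 gives 8 > 0. Violating.
Others bid (4, 4, 14): truth gives 0; bid 14 gives 3 > 0. Violating.
Others bid (4, 4, 16): truth gives 0; bid 16 gives 1 > 0. Violating.
Others bid (4, 4, 17): truth gives 0; no alternative beats it.
Others bid (4, 9, 17): truth gives 0; no alternative beats it.
(Checking all 125 profiles: 48 have a profitable deviation, 77 do not.)

48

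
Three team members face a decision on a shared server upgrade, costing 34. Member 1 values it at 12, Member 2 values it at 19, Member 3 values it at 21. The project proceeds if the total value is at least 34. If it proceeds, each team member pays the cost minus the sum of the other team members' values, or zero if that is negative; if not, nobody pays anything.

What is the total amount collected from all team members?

4

Total value 52 ≥ cost 34, so it is built.
Member 1: others sum to 40; max(0, 34 - 40) = 0.
Member 2: others sum to 33; max(0, 34 - 33) = 1.
Member 3: others sum to 31; max(0, 34 - 31) = 3.
Total collected = 0 + 1 + 3 = 4.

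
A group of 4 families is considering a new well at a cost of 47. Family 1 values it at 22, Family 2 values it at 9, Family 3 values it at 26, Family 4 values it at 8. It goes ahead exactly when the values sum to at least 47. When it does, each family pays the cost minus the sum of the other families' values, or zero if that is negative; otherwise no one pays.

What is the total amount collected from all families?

Total value 65 ≥ cost 47, so it is built.
Family 1: others sum to 43; max(0, 47 - 43) = 4.
Family 2: others sum to 56; max(0, 47 - 56) = 0.
Family 3: others sum to 39; max(0, 47 - 39) = 8.
Family 4: others sum to 57; max(0, 47 - 57) = 0.
Total collected = 4 + 0 + 8 + 0 = 12.

12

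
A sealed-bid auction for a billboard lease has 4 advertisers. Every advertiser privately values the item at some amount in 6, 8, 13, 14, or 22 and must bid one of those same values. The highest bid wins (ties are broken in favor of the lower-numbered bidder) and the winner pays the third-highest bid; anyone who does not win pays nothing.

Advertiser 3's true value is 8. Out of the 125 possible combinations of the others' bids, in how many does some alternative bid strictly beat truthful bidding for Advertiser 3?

9

Others bid (6, 6, 13): truth gives 0; bid 13 gives 2 > 0. Violating.
Others bid (6, 6, 14): truth gives 0; bid 14 gives 2 > 0. Violating.
Others bid (6, 6, 22): truth gives 0; bid 22 gives 2 > 0. Violating.
Others bid (6, 8, 6): truth gives 0; bid 13 gives 2 > 0. Violating.
Others bid (6, 6, 6): truth gives 2; no alternative beats it.
Others bid (6, 6, 8): truth gives 2; no alternative beats it.
(Checking all 125 profiles: 9 have a profitable deviation, 116 do not.)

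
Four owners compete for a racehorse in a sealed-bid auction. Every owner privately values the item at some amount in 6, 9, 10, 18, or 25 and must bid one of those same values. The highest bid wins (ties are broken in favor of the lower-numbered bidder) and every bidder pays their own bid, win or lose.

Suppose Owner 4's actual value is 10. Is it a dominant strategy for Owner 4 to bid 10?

Consider the case where Owner 1 bids 6, Owner 2 bids 6 and Owner 3 bids 6.
Truthful bid 10: wins, pays 10, utility 10 - 10 = 0.
Bid 9 instead: wins, pays 9, utility 10 - 9 = 1.
Since 1 > 0, bidding 9 is strictly better here, so truthful bidding is not dominant.

No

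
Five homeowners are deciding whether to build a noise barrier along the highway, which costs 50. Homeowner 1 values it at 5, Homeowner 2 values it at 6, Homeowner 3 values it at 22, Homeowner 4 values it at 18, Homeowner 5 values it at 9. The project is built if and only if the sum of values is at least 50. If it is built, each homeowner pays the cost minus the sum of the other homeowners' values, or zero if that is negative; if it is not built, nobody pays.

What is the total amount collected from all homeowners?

Total value 60 ≥ cost 50, so it is built.
Homeowner 1: others sum to 55; max(0, 50 - 55) = 0.
Homeowner 2: others sum to 54; max(0, 50 - 54) = 0.
Homeowner 3: others sum to 38; max(0, 50 - 38) = 12.
Homeowner 4: others sum to 42; max(0, 50 - 42) = 8.
Homeowner 5: others sum to 51; max(0, 50 - 51) = 0.
Total collected = 0 + 0 + 12 + 8 + 0 = 20.

20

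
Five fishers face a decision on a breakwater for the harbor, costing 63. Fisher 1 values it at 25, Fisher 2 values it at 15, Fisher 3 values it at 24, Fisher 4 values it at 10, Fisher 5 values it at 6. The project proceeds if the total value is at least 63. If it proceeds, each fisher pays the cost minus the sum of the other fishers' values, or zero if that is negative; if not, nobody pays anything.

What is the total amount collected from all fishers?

Total value 80 ≥ cost 63, so it is built.
Fisher 1: others sum to 55; max(0, 63 - 55) = 8.
Fisher 2: others sum to 65; max(0, 63 - 65) = 0.
Fisher 3: others sum to 56; max(0, 63 - 56) = 7.
Fisher 4: others sum to 70; max(0, 63 - 70) = 0.
Fisher 5: others sum to 74; max(0, 63 - 74) = 0.
Total collected = 8 + 0 + 7 + 0 + 0 = 15.

15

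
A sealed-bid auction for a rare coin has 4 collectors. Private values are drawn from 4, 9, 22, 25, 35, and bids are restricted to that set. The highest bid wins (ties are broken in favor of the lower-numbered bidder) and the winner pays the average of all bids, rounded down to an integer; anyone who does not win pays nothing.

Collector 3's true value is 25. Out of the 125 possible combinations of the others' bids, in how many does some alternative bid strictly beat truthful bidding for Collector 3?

38

Others bid (4, 4, 4): truth gives 16; bid 9 gives 20 > 16. Violating.
Others bid (4, 4, 9): truth gives 15; bid 9 gives 19 > 15. Violating.
Others bid (4, 4, 35): truth gives 0; bid 35 gives 6 > 0. Violating.
Others bid (4, 9, 4): truth gives 15; bid 22 gives 16 > 15. Violating.
Others bid (4, 4, 22): truth gives 12; no alternative beats it.
Others bid (4, 4, 25): truth gives 11; no alternative beats it.
(Checking all 125 profiles: 38 have a profitable deviation, 87 do not.)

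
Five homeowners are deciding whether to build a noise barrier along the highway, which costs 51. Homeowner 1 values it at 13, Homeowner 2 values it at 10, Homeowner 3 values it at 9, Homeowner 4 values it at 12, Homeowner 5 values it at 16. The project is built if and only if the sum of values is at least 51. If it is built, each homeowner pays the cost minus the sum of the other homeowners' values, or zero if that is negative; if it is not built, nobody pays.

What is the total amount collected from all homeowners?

15

Total value 60 ≥ cost 51, so it is built.
Homeowner 1: others sum to 47; max(0, 51 - 47) = 4.
Homeowner 2: others sum to 50; max(0, 51 - 50) = 1.
Homeowner 3: others sum to 51; max(0, 51 - 51) = 0.
Homeowner 4: others sum to 48; max(0, 51 - 48) = 3.
Homeowner 5: others sum to 44; max(0, 51 - 44) = 7.
Total collected = 4 + 1 + 0 + 3 + 7 = 15.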